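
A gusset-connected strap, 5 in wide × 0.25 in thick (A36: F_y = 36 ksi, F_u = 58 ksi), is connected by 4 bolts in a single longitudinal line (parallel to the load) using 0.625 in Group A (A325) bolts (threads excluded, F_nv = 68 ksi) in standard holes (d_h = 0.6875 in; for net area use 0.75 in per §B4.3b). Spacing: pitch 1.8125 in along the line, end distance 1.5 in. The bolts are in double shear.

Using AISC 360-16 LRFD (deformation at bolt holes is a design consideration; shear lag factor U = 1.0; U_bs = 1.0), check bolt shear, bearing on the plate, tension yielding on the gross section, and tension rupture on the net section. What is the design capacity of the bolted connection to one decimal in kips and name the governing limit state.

Bolt shear: A_b = π(0.625)²/4 = 0.3068 in². φR_n = 0.75 × 68 × 0.3068 × 4 × 2 = 125.2 kips.
Bearing (0.25 in plate, F_u = 58 ksi): end bolts L_c = 1.5 − 0.6875/2 = 1.15625, R_n = min(1.2×1.15625×0.25×58, 2.4×0.625×0.25×58) = 20.119 kips/bolt; interior L_c = 1.8125 − 0.6875 = 1.125, R_n = 19.575 kips/bolt. φR_n = 0.75 × (1×20.119 + 3×19.575) = 59.1 kips.
Tension yield (gross): A_g = 5×0.25 = 1.25 in². φR_n = 0.90 × 36 × 1.25 = 40.5 kips.
Tension rupture (net): A_n = (5 − 1×0.75)×0.25 = 1.0625 in² (U = 1.0, A_e = A_n). φR_n = 0.75 × 58 × 1.0625 = 46.2 kips.
Governing: min(125.2, 59.1, 40.5, 46.2) = 40.5 kips → gross-section yield.

40.5 kips (gross-section yield governs)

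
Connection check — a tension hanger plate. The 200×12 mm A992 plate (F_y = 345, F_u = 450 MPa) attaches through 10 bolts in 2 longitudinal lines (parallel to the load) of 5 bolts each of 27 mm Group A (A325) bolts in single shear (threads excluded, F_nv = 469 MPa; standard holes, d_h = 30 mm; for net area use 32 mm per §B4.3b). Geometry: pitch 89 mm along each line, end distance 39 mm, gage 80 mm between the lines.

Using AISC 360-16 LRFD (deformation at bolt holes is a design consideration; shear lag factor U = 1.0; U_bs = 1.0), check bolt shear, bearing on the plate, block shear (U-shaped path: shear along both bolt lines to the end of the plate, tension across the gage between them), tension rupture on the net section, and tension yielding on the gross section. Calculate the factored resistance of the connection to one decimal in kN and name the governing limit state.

Bolt shear: A_b = π(27)²/4 = 572.56 mm². φR_n = 0.75 × 469 × 572.56 × 10 × 1 = 2014.0 kN.
Bearing (12 mm plate, F_u = 450 MPa): end bolts L_c = 39 − 30/2 = 24, R_n = min(1.2×24×12×450, 2.4×27×12×450) = 155.52 kN/bolt; interior L_c = 89 − 30 = 59, R_n = 349.92 kN/bolt. φR_n = 0.75 × (2×155.52 + 8×349.92) = 2332.8 kN.
Block shear: shear path 2×[39+4×89] = 2×395 mm, A_gv = 9480, A_nv = 2×(395 − 4.5×32)×12 = 6024 mm²; tension across gage: (80 − 1×32)×12 = 576 mm². R_n = min(0.6×450×6024, 0.6×345×9480) + 1.0×450×576 = min(1626.5, 1962.4) + 259.2 = 1885.7 kN. φR_n = 0.75 × 1885.7 = 1414.3 kN.
Tension rupture (net): A_n = (200 − 2×32)×12 = 1632 mm² (U = 1.0, A_e = A_n). φR_n = 0.75 × 450 × 1632 = 550.8 kN.
Tension yield (gross): A_g = 200×12 = 2400 mm². φR_n = 0.90 × 345 × 2400 = 745.2 kN.
Governing: min(2014.0, 2332.8, 1414.3, 550.8, 745.2) = 550.8 kN → net-section rupture.

550.8 kN (net-section rupture governs)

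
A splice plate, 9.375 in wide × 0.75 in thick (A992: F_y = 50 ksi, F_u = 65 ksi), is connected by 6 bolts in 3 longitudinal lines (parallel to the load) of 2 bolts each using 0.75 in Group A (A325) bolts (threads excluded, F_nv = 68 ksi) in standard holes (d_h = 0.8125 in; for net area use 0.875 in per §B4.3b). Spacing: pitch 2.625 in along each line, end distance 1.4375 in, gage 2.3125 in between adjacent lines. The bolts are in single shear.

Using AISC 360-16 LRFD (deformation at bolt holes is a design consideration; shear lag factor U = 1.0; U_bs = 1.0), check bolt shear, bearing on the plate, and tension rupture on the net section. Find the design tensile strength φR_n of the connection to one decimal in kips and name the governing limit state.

Bolt shear: A_b = π(0.75)²/4 = 0.44179 in². φR_n = 0.75 × 68 × 0.44179 × 6 × 1 = 135.2 kips.
Bearing (0.75 in plate, F_u = 65 ksi): end bolts L_c = 1.4375 − 0.8125/2 = 1.03125, R_n = min(1.2×1.03125×0.75×65, 2.4×0.75×0.75×65) = 60.328 kips/bolt; interior L_c = 2.625 − 0.8125 = 1.8125, R_n = 87.75 kips/bolt. φR_n = 0.75 × (3×60.328 + 3×87.75) = 333.2 kips.
Tension rupture (net): A_n = (9.375 − 3×0.875)×0.75 = 5.0625 in² (U = 1.0, A_e = A_n). φR_n = 0.75 × 65 × 5.0625 = 246.8 kips.
Governing: min(135.2, 333.2, 246.8) = 135.2 kips → bolt shear.

135.2 kips (bolt shear governs)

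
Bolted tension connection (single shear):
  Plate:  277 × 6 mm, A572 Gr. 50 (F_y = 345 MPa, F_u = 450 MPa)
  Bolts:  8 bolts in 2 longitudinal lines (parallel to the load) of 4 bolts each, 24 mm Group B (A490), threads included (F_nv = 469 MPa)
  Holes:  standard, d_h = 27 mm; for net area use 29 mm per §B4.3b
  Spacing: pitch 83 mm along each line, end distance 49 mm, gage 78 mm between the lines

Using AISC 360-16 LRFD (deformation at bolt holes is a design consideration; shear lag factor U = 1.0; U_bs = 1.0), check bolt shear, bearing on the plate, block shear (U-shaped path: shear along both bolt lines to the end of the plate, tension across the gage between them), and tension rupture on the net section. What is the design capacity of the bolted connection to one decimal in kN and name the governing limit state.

Bolt shear: A_b = π(24)²/4 = 452.39 mm². φR_n = 0.75 × 469 × 452.39 × 8 × 1 = 1273.0 kN.
Bearing (6 mm plate, F_u = 450 MPa): end bolts L_c = 49 − 27/2 = 35.5, R_n = min(1.2×35.5×6×450, 2.4×24×6×450) = 115.02 kN/bolt; interior L_c = 83 − 27 = 56, R_n = 155.52 kN/bolt. φR_n = 0.75 × (2×115.02 + 6×155.52) = 872.4 kN.
Block shear: shear path 2×[49+3×83] = 2×298 mm, A_gv = 3576, A_nv = 2×(298 − 3.5×29)×6 = 2358 mm²; tension across gage: (78 − 1×29)×6 = 294 mm². R_n = min(0.6×450×2358, 0.6×345×3576) + 1.0×450×294 = min(636.66, 740.23) + 132.3 = 768.96 kN. φR_n = 0.75 × 768.96 = 576.7 kN.
Tension rupture (net): A_n = (277 − 2×29)×6 = 1314 mm² (U = 1.0, A_e = A_n). φR_n = 0.75 × 450 × 1314 = 443.5 kN.
Governing: min(1273.0, 872.4, 576.7, 443.5) = 443.5 kN → net-section rupture.

443.5 kN (net-section rupture governs)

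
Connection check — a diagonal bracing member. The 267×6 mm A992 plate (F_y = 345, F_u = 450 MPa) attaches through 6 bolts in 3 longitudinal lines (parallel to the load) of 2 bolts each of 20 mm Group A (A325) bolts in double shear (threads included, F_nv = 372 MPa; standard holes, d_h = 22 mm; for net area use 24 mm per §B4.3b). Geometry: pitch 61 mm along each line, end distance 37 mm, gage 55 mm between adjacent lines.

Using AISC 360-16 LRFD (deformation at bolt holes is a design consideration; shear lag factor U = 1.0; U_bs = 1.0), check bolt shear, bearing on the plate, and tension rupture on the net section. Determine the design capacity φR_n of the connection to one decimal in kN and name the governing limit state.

394.9 kN (net-section rupture governs)

Bolt shear: A_b = π(20)²/4 = 314.16 mm². φR_n = 0.75 × 372 × 314.16 × 6 × 2 = 1051.8 kN.
Bearing (6 mm plate, F_u = 450 MPa): end bolts L_c = 37 − 22/2 = 26, R_n = min(1.2×26×6×450, 2.4×20×6×450) = 84.24 kN/bolt; interior L_c = 61 − 22 = 39, R_n = 126.36 kN/bolt. φR_n = 0.75 × (3×84.24 + 3×126.36) = 473.9 kN.
Tension rupture (net): A_n = (267 − 3×24)×6 = 1170 mm² (U = 1.0, A_e = A_n). φR_n = 0.75 × 450 × 1170 = 394.9 kN.
Governing: min(1051.8, 473.9, 394.9) = 394.9 kN → net-section rupture.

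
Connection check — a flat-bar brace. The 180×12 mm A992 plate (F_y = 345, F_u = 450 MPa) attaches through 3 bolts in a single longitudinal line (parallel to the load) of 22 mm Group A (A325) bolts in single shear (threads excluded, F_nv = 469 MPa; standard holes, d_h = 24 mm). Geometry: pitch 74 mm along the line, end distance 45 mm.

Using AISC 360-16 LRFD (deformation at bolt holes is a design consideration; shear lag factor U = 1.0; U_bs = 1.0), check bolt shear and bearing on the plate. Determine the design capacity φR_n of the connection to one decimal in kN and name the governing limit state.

Bolt shear: A_b = π(22)²/4 = 380.13 mm². φR_n = 0.75 × 469 × 380.13 × 3 × 1 = 401.1 kN.
Bearing (12 mm plate, F_u = 450 MPa): end bolts L_c = 45 − 24/2 = 33, R_n = min(1.2×33×12×450, 2.4×22×12×450) = 213.84 kN/bolt; interior L_c = 74 − 24 = 50, R_n = 285.12 kN/bolt. φR_n = 0.75 × (1×213.84 + 2×285.12) = 588.1 kN.
Governing: min(401.1, 588.1) = 401.1 kN → bolt shear.

401.1 kN (bolt shear governs)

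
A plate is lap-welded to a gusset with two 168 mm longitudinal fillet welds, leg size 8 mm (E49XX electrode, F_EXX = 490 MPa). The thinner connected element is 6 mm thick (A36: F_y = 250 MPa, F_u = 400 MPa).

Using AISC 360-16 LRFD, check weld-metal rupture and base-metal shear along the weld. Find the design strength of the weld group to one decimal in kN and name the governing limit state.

302.4 kN (base-metal shear governs)

Weld metal: throat = 0.707×8 = 5.656 mm, L = 2×168 = 336 mm. φR_n = 0.75 × 0.6 × 490 × 5.656 × 336 = 419.0 kN.
Base metal shear (6 mm plate): yield φR_n = 1.0×0.6×250×6×336 = 302.4 kN; rupture φR_n = 0.75×0.6×400×6×336 = 362.9 kN; take 302.4 kN (yield).
Governing: min(419.0, 302.4) = 302.4 kN → base-metal shear.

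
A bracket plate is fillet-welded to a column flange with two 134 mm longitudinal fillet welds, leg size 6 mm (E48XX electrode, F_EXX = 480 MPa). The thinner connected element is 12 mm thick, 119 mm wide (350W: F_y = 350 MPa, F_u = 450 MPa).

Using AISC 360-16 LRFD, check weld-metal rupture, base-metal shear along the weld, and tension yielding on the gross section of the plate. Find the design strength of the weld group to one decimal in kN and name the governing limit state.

Weld metal: throat = 0.707×6 = 4.242 mm, L = 2×134 = 268 mm. φR_n = 0.75 × 0.6 × 480 × 4.242 × 268 = 245.6 kN.
Base metal shear (12 mm plate): yield φR_n = 1.0×0.6×350×12×268 = 675.4 kN; rupture φR_n = 0.75×0.6×450×12×268 = 651.2 kN; take 651.2 kN (rupture).
Tension yield (gross): A_g = 119×12 = 1428 mm². φR_n = 0.90 × 350 × 1428 = 449.8 kN.
Governing: min(245.6, 651.2, 449.8) = 245.6 kN → weld metal.

245.6 kN (weld metal governs)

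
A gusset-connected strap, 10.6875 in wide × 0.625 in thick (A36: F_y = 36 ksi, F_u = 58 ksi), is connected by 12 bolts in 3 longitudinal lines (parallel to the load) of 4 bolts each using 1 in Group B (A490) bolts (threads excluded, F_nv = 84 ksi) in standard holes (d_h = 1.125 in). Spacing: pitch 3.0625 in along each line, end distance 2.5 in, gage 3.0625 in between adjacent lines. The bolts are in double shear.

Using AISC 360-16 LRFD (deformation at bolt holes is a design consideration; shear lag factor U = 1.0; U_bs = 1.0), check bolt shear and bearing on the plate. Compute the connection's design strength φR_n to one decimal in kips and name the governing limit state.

758.5 kips (bearing governs)

Bolt shear: A_b = π(1)²/4 = 0.7854 in². φR_n = 0.75 × 84 × 0.7854 × 12 × 2 = 1187.5 kips.
Bearing (0.625 in plate, F_u = 58 ksi): end bolts L_c = 2.5 − 1.125/2 = 1.9375, R_n = min(1.2×1.9375×0.625×58, 2.4×1×0.625×58) = 84.281 kips/bolt; interior L_c = 3.0625 − 1.125 = 1.9375, R_n = 84.281 kips/bolt. φR_n = 0.75 × (3×84.281 + 9×84.281) = 758.5 kips.
Governing: min(1187.5, 758.5) = 758.5 kips → bearing.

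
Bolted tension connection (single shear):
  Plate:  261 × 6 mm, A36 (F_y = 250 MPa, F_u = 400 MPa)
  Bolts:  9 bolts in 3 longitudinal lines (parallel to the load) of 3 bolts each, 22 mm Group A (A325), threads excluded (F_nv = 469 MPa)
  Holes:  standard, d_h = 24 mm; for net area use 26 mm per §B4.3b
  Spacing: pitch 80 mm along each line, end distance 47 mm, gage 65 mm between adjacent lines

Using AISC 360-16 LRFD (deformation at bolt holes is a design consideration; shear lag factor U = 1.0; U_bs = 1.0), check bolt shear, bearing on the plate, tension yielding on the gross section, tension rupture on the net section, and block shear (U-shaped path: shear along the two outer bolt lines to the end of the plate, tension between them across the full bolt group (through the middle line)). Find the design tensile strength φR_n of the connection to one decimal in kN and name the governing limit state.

Bolt shear: A_b = π(22)²/4 = 380.13 mm². φR_n = 0.75 × 469 × 380.13 × 9 × 1 = 1203.4 kN.
Bearing (6 mm plate, F_u = 400 MPa): end bolts L_c = 47 − 24/2 = 35, R_n = min(1.2×35×6×400, 2.4×22×6×400) = 100.8 kN/bolt; interior L_c = 80 − 24 = 56, R_n = 126.72 kN/bolt. φR_n = 0.75 × (3×100.8 + 6×126.72) = 797.0 kN.
Tension yield (gross): A_g = 261×6 = 1566 mm². φR_n = 0.90 × 250 × 1566 = 352.4 kN.
Tension rupture (net): A_n = (261 − 3×26)×6 = 1098 mm² (U = 1.0, A_e = A_n). φR_n = 0.75 × 400 × 1098 = 329.4 kN.
Block shear: shear path 2×[47+2×80] = 2×207 mm, A_gv = 2484, A_nv = 2×(207 − 2.5×26)×6 = 1704 mm²; tension across gage: (130 − 2×26)×6 = 468 mm². R_n = min(0.6×400×1704, 0.6×250×2484) + 1.0×400×468 = min(408.96, 372.6) + 187.2 = 559.8 kN. φR_n = 0.75 × 559.8 = 419.9 kN.
Governing: min(1203.4, 797.0, 352.4, 329.4, 419.9) = 329.4 kN → net-section rupture.

329.4 kN (net-section rupture governs)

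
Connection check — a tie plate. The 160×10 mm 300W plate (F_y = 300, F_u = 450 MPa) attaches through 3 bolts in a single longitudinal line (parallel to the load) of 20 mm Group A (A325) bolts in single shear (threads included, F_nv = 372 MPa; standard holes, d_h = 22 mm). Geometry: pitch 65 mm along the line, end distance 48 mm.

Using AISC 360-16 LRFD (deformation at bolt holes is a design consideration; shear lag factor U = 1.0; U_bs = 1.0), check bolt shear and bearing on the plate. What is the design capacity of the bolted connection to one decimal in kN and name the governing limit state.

263.0 kN (bolt shear governs)

Bolt shear: A_b = π(20)²/4 = 314.16 mm². φR_n = 0.75 × 372 × 314.16 × 3 × 1 = 263.0 kN.
Bearing (10 mm plate, F_u = 450 MPa): end bolts L_c = 48 − 22/2 = 37, R_n = min(1.2×37×10×450, 2.4×20×10×450) = 199.8 kN/bolt; interior L_c = 65 − 22 = 43, R_n = 216 kN/bolt. φR_n = 0.75 × (1×199.8 + 2×216) = 473.9 kN.
Governing: min(263.0, 473.9) = 263.0 kN → bolt shear.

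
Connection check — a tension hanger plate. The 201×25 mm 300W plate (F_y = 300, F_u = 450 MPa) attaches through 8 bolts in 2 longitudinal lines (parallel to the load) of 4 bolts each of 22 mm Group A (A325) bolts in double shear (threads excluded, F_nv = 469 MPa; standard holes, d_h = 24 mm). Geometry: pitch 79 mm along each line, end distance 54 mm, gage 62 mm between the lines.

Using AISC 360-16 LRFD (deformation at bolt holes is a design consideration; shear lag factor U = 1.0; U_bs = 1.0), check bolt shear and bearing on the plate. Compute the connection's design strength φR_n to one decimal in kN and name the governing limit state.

Bolt shear: A_b = π(22)²/4 = 380.13 mm². φR_n = 0.75 × 469 × 380.13 × 8 × 2 = 2139.4 kN.
Bearing (25 mm plate, F_u = 450 MPa): end bolts L_c = 54 − 24/2 = 42, R_n = min(1.2×42×25×450, 2.4×22×25×450) = 567 kN/bolt; interior L_c = 79 − 24 = 55, R_n = 594 kN/bolt. φR_n = 0.75 × (2×567 + 6×594) = 3523.5 kN.
Governing: min(2139.4, 3523.5) = 2139.4 kN → bolt shear.

2139.4 kN (bolt shear governs)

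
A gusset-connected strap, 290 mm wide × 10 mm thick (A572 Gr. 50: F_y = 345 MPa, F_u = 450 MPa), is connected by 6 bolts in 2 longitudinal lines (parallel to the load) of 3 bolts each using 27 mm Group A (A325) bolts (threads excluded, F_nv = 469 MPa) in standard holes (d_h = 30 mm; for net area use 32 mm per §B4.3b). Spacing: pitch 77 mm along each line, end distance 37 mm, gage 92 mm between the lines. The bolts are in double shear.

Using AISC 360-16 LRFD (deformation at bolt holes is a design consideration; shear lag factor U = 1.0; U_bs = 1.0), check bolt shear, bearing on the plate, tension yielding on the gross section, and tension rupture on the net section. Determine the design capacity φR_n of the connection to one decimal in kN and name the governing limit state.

Bolt shear: A_b = π(27)²/4 = 572.56 mm². φR_n = 0.75 × 469 × 572.56 × 6 × 2 = 2416.8 kN.
Bearing (10 mm plate, F_u = 450 MPa): end bolts L_c = 37 − 30/2 = 22, R_n = min(1.2×22×10×450, 2.4×27×10×450) = 118.8 kN/bolt; interior L_c = 77 − 30 = 47, R_n = 253.8 kN/bolt. φR_n = 0.75 × (2×118.8 + 4×253.8) = 939.6 kN.
Tension yield (gross): A_g = 290×10 = 2900 mm². φR_n = 0.90 × 345 × 2900 = 900.5 kN.
Tension rupture (net): A_n = (290 − 2×32)×10 = 2260 mm² (U = 1.0, A_e = A_n). φR_n = 0.75 × 450 × 2260 = 762.8 kN.
Governing: min(2416.8, 939.6, 900.5, 762.8) = 762.8 kN → net-section rupture.

762.8 kN (net-section rupture governs)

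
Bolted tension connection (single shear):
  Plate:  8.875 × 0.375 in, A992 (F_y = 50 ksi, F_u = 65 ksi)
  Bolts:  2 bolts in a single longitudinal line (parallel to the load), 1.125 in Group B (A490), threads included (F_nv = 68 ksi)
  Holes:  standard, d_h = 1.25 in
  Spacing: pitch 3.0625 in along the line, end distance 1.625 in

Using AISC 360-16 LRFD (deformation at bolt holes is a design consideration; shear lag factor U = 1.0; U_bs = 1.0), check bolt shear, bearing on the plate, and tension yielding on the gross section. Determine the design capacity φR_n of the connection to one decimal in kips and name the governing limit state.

61.7 kips (bearing governs)

Bolt shear: A_b = π(1.125)²/4 = 0.99402 in². φR_n = 0.75 × 68 × 0.99402 × 2 × 1 = 101.4 kips.
Bearing (0.375 in plate, F_u = 65 ksi): end bolts L_c = 1.625 − 1.25/2 = 1, R_n = min(1.2×1×0.375×65, 2.4×1.125×0.375×65) = 29.25 kips/bolt; interior L_c = 3.0625 − 1.25 = 1.8125, R_n = 53.016 kips/bolt. φR_n = 0.75 × (1×29.25 + 1×53.016) = 61.7 kips.
Tension yield (gross): A_g = 8.875×0.375 = 3.3281 in². φR_n = 0.90 × 50 × 3.3281 = 149.8 kips.
Governing: min(101.4, 61.7, 149.8) = 61.7 kips → bearing.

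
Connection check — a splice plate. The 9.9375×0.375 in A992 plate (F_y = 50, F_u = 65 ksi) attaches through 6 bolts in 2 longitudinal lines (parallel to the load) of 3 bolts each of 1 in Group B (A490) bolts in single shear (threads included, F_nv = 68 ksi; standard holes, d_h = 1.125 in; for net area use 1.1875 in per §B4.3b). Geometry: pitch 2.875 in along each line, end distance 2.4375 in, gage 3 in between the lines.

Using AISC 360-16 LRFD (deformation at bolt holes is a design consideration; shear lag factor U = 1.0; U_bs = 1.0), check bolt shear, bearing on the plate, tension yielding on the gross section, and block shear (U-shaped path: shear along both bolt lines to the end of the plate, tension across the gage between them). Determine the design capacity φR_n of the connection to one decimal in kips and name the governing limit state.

147.6 kips (block shear governs)

Bolt shear: A_b = π(1)²/4 = 0.7854 in². φR_n = 0.75 × 68 × 0.7854 × 6 × 1 = 240.3 kips.
Bearing (0.375 in plate, F_u = 65 ksi): end bolts L_c = 2.4375 − 1.125/2 = 1.875, R_n = min(1.2×1.875×0.375×65, 2.4×1×0.375×65) = 54.844 kips/bolt; interior L_c = 2.875 − 1.125 = 1.75, R_n = 51.188 kips/bolt. φR_n = 0.75 × (2×54.844 + 4×51.188) = 235.8 kips.
Tension yield (gross): A_g = 9.9375×0.375 = 3.7266 in². φR_n = 0.90 × 50 × 3.7266 = 167.7 kips.
Block shear: shear path 2×[2.4375+2×2.875] = 2×8.1875 in, A_gv = 6.1406, A_nv = 2×(8.1875 − 2.5×1.1875)×0.375 = 3.9141 in²; tension across gage: (3 − 1×1.1875)×0.375 = 0.67969 in². R_n = min(0.6×65×3.9141, 0.6×50×6.1406) + 1.0×65×0.67969 = min(152.65, 184.22) + 44.18 = 196.83 kips. φR_n = 0.75 × 196.83 = 147.6 kips.
Governing: min(240.3, 235.8, 167.7, 147.6) = 147.6 kips → block shear.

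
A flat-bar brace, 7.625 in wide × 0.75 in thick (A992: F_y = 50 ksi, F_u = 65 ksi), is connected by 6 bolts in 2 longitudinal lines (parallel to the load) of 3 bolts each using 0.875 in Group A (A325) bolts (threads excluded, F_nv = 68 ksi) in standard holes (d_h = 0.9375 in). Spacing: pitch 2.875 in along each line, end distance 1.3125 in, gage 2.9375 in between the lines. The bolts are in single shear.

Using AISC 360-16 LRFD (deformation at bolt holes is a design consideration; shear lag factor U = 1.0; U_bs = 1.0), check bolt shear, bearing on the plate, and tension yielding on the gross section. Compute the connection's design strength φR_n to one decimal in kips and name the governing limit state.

Bolt shear: A_b = π(0.875)²/4 = 0.60132 in². φR_n = 0.75 × 68 × 0.60132 × 6 × 1 = 184.0 kips.
Bearing (0.75 in plate, F_u = 65 ksi): end bolts L_c = 1.3125 − 0.9375/2 = 0.84375, R_n = min(1.2×0.84375×0.75×65, 2.4×0.875×0.75×65) = 49.359 kips/bolt; interior L_c = 2.875 − 0.9375 = 1.9375, R_n = 102.38 kips/bolt. φR_n = 0.75 × (2×49.359 + 4×102.38) = 381.2 kips.
Tension yield (gross): A_g = 7.625×0.75 = 5.7188 in². φR_n = 0.90 × 50 × 5.7188 = 257.3 kips.
Governing: min(184.0, 381.2, 257.3) = 184.0 kips → bolt shear.

184.0 kips (bolt shear governs)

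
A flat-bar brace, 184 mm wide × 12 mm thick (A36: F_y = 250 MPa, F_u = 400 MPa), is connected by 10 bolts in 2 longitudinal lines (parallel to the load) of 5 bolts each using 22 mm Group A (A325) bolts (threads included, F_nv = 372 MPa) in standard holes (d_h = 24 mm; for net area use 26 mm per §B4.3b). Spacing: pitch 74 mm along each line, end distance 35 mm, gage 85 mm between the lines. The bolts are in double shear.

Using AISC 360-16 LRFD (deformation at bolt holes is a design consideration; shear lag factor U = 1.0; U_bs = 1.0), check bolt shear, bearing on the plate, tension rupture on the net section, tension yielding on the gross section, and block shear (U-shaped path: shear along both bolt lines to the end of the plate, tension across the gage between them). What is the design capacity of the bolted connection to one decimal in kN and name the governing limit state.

Bolt shear: A_b = π(22)²/4 = 380.13 mm². φR_n = 0.75 × 372 × 380.13 × 10 × 2 = 2121.1 kN.
Bearing (12 mm plate, F_u = 400 MPa): end bolts L_c = 35 − 24/2 = 23, R_n = min(1.2×23×12×400, 2.4×22×12×400) = 132.48 kN/bolt; interior L_c = 74 − 24 = 50, R_n = 253.44 kN/bolt. φR_n = 0.75 × (2×132.48 + 8×253.44) = 1719.4 kN.
Tension rupture (net): A_n = (184 − 2×26)×12 = 1584 mm² (U = 1.0, A_e = A_n). φR_n = 0.75 × 400 × 1584 = 475.2 kN.
Tension yield (gross): A_g = 184×12 = 2208 mm². φR_n = 0.90 × 250 × 2208 = 496.8 kN.
Block shear: shear path 2×[35+4×74] = 2×331 mm, A_gv = 7944, A_nv = 2×(331 − 4.5×26)×12 = 5136 mm²; tension across gage: (85 − 1×26)×12 = 708 mm². R_n = min(0.6×400×5136, 0.6×250×7944) + 1.0×400×708 = min(1232.6, 1191.6) + 283.2 = 1474.8 kN. φR_n = 0.75 × 1474.8 = 1106.1 kN.
Governing: min(2121.1, 1719.4, 475.2, 496.8, 1106.1) = 475.2 kN → net-section rupture.

475.2 kN (net-section rupture governs)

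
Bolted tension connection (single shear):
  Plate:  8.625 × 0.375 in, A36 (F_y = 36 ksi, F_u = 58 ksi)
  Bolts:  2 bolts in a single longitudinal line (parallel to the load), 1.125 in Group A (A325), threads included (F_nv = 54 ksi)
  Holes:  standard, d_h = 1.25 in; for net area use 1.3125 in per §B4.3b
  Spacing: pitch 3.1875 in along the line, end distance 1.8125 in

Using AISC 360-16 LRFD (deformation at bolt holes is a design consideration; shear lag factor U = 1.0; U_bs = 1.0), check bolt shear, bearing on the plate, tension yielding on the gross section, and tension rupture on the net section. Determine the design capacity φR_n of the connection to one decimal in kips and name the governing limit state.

61.2 kips (bearing governs)

Bolt shear: A_b = π(1.125)²/4 = 0.99402 in². φR_n = 0.75 × 54 × 0.99402 × 2 × 1 = 80.5 kips.
Bearing (0.375 in plate, F_u = 58 ksi): end bolts L_c = 1.8125 − 1.25/2 = 1.1875, R_n = min(1.2×1.1875×0.375×58, 2.4×1.125×0.375×58) = 30.994 kips/bolt; interior L_c = 3.1875 − 1.25 = 1.9375, R_n = 50.569 kips/bolt. φR_n = 0.75 × (1×30.994 + 1×50.569) = 61.2 kips.
Tension yield (gross): A_g = 8.625×0.375 = 3.2344 in². φR_n = 0.90 × 36 × 3.2344 = 104.8 kips.
Tension rupture (net): A_n = (8.625 − 1×1.3125)×0.375 = 2.7422 in² (U = 1.0, A_e = A_n). φR_n = 0.75 × 58 × 2.7422 = 119.3 kips.
Governing: min(80.5, 61.2, 104.8, 119.3) = 61.2 kips → bearing.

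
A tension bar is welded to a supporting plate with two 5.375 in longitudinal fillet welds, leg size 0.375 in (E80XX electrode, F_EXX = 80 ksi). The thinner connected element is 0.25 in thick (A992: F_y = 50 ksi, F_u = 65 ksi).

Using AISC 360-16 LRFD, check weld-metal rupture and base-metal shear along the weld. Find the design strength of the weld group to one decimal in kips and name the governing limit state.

Weld metal: throat = 0.707×0.375 = 0.26513 in, L = 2×5.375 = 10.75 in. φR_n = 0.75 × 0.6 × 80 × 0.26513 × 10.75 = 102.6 kips.
Base metal shear (0.25 in plate): yield φR_n = 1.0×0.6×50×0.25×10.75 = 80.6 kips; rupture φR_n = 0.75×0.6×65×0.25×10.75 = 78.6 kips; take 78.6 kips (rupture).
Governing: min(102.6, 78.6) = 78.6 kips → base-metal shear.

78.6 kips (base-metal shear governs)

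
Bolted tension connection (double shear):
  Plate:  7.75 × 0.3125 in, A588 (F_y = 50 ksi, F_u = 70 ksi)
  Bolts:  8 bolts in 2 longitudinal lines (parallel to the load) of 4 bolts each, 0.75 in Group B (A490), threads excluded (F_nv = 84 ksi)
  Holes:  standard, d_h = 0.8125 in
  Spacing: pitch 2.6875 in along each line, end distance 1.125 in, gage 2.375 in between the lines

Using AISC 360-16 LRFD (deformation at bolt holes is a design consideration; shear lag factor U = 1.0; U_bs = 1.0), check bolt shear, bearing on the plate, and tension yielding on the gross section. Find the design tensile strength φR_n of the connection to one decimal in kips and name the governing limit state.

109.0 kips (gross-section yield governs)

Bolt shear: A_b = π(0.75)²/4 = 0.44179 in². φR_n = 0.75 × 84 × 0.44179 × 8 × 2 = 445.3 kips.
Bearing (0.3125 in plate, F_u = 70 ksi): end bolts L_c = 1.125 − 0.8125/2 = 0.71875, R_n = min(1.2×0.71875×0.3125×70, 2.4×0.75×0.3125×70) = 18.867 kips/bolt; interior L_c = 2.6875 − 0.8125 = 1.875, R_n = 39.375 kips/bolt. φR_n = 0.75 × (2×18.867 + 6×39.375) = 205.5 kips.
Tension yield (gross): A_g = 7.75×0.3125 = 2.4219 in². φR_n = 0.90 × 50 × 2.4219 = 109.0 kips.
Governing: min(445.3, 205.5, 109.0) = 109.0 kips → gross-section yield.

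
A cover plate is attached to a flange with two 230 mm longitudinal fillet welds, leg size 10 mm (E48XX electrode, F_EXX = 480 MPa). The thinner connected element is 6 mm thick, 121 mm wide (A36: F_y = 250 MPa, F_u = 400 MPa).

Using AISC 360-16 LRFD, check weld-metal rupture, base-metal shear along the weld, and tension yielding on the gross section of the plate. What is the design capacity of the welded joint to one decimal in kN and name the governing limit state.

Weld metal: throat = 0.707×10 = 7.07 mm, L = 2×230 = 460 mm. φR_n = 0.75 × 0.6 × 480 × 7.07 × 460 = 702.5 kN.
Base metal shear (6 mm plate): yield φR_n = 1.0×0.6×250×6×460 = 414.0 kN; rupture φR_n = 0.75×0.6×400×6×460 = 496.8 kN; take 414.0 kN (yield).
Tension yield (gross): A_g = 121×6 = 726 mm². φR_n = 0.90 × 250 × 726 = 163.4 kN.
Governing: min(702.5, 414.0, 163.4) = 163.4 kN → gross-section yield.

163.4 kN (gross-section yield governs)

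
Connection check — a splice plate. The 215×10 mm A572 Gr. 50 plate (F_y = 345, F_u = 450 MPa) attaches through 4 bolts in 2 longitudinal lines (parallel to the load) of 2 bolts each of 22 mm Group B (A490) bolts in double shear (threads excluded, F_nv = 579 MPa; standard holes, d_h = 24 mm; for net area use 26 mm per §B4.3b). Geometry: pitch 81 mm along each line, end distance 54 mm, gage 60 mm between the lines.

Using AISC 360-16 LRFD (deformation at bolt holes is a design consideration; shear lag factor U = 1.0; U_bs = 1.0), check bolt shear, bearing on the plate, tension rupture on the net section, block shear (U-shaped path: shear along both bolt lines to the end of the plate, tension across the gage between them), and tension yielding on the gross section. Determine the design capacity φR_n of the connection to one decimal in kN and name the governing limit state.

Bolt shear: A_b = π(22)²/4 = 380.13 mm². φR_n = 0.75 × 579 × 380.13 × 4 × 2 = 1320.6 kN.
Bearing (10 mm plate, F_u = 450 MPa): end bolts L_c = 54 − 24/2 = 42, R_n = min(1.2×42×10×450, 2.4×22×10×450) = 226.8 kN/bolt; interior L_c = 81 − 24 = 57, R_n = 237.6 kN/bolt. φR_n = 0.75 × (2×226.8 + 2×237.6) = 696.6 kN.
Tension rupture (net): A_n = (215 − 2×26)×10 = 1630 mm² (U = 1.0, A_e = A_n). φR_n = 0.75 × 450 × 1630 = 550.1 kN.
Block shear: shear path 2×[54+1×81] = 2×135 mm, A_gv = 2700, A_nv = 2×(135 − 1.5×26)×10 = 1920 mm²; tension across gage: (60 − 1×26)×10 = 340 mm². R_n = min(0.6×450×1920, 0.6×345×2700) + 1.0×450×340 = min(518.4, 558.9) + 153 = 671.4 kN. φR_n = 0.75 × 671.4 = 503.6 kN.
Tension yield (gross): A_g = 215×10 = 2150 mm². φR_n = 0.90 × 345 × 2150 = 667.6 kN.
Governing: min(1320.6, 696.6, 550.1, 503.6, 667.6) = 503.6 kN → block shear.

503.6 kN (block shear governs)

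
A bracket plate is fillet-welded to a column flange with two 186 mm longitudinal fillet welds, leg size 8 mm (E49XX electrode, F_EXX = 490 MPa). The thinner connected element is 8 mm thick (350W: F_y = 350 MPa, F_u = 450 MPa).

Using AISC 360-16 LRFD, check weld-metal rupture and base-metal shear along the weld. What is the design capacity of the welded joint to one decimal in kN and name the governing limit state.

Weld metal: throat = 0.707×8 = 5.656 mm, L = 2×186 = 372 mm. φR_n = 0.75 × 0.6 × 490 × 5.656 × 372 = 463.9 kN.
Base metal shear (8 mm plate): yield φR_n = 1.0×0.6×350×8×372 = 625.0 kN; rupture φR_n = 0.75×0.6×450×8×372 = 602.6 kN; take 602.6 kN (rupture).
Governing: min(463.9, 602.6) = 463.9 kN → weld metal.

463.9 kN (weld metal governs)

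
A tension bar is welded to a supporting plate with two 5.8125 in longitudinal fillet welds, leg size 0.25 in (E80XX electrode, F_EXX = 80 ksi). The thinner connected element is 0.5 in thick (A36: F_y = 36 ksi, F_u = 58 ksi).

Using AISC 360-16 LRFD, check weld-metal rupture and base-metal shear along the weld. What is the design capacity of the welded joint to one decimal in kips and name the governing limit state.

Weld metal: throat = 0.707×0.25 = 0.17675 in, L = 2×5.8125 = 11.625 in. φR_n = 0.75 × 0.6 × 80 × 0.17675 × 11.625 = 74.0 kips.
Base metal shear (0.5 in plate): yield φR_n = 1.0×0.6×36×0.5×11.625 = 125.6 kips; rupture φR_n = 0.75×0.6×58×0.5×11.625 = 151.7 kips; take 125.6 kips (yield).
Governing: min(74.0, 125.6) = 74.0 kips → weld metal.

74.0 kips (weld metal governs)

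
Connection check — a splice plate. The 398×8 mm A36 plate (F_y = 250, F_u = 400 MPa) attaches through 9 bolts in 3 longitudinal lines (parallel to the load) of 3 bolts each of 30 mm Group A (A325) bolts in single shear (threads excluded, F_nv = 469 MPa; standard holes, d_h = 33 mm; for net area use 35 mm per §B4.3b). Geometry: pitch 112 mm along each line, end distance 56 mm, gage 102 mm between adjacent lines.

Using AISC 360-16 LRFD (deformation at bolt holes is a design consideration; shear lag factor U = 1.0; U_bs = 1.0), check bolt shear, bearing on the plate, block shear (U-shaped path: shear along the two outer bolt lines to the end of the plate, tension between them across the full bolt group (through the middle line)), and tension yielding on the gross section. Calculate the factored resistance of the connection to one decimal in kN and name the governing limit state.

716.4 kN (gross-section yield governs)

Bolt shear: A_b = π(30)²/4 = 706.86 mm². φR_n = 0.75 × 469 × 706.86 × 9 × 1 = 2237.7 kN.
Bearing (8 mm plate, F_u = 400 MPa): end bolts L_c = 56 − 33/2 = 39.5, R_n = min(1.2×39.5×8×400, 2.4×30×8×400) = 151.68 kN/bolt; interior L_c = 112 − 33 = 79, R_n = 230.4 kN/bolt. φR_n = 0.75 × (3×151.68 + 6×230.4) = 1378.1 kN.
Block shear: shear path 2×[56+2×112] = 2×280 mm, A_gv = 4480, A_nv = 2×(280 − 2.5×35)×8 = 3080 mm²; tension across gage: (204 − 2×35)×8 = 1072 mm². R_n = min(0.6×400×3080, 0.6×250×4480) + 1.0×400×1072 = min(739.2, 672) + 428.8 = 1100.8 kN. φR_n = 0.75 × 1100.8 = 825.6 kN.
Tension yield (gross): A_g = 398×8 = 3184 mm². φR_n = 0.90 × 250 × 3184 = 716.4 kN.
Governing: min(2237.7, 1378.1, 825.6, 716.4) = 716.4 kN → gross-section yield.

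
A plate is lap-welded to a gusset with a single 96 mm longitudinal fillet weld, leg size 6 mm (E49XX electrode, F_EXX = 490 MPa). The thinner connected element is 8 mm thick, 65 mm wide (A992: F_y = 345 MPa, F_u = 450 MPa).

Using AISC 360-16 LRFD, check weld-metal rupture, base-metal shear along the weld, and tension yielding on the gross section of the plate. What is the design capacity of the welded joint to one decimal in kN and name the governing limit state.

Weld metal: throat = 0.707×6 = 4.242 mm, L = 96 mm. φR_n = 0.75 × 0.6 × 490 × 4.242 × 96 = 89.8 kN.
Base metal shear (8 mm plate): yield φR_n = 1.0×0.6×345×8×96 = 159.0 kN; rupture φR_n = 0.75×0.6×450×8×96 = 155.5 kN; take 155.5 kN (rupture).
Tension yield (gross): A_g = 65×8 = 520 mm². φR_n = 0.90 × 345 × 520 = 161.5 kN.
Governing: min(89.8, 155.5, 161.5) = 89.8 kN → weld metal.

89.8 kN (weld metal governs)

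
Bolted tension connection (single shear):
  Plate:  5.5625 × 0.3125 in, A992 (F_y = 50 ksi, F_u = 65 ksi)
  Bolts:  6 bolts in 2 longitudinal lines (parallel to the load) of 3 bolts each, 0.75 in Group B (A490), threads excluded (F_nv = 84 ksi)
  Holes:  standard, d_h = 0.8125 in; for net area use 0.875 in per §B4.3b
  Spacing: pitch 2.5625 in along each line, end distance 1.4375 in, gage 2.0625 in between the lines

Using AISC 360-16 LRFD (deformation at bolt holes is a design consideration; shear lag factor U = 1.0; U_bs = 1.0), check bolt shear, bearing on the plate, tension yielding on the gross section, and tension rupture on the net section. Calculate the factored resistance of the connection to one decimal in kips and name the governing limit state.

Bolt shear: A_b = π(0.75)²/4 = 0.44179 in². φR_n = 0.75 × 84 × 0.44179 × 6 × 1 = 167.0 kips.
Bearing (0.3125 in plate, F_u = 65 ksi): end bolts L_c = 1.4375 − 0.8125/2 = 1.03125, R_n = min(1.2×1.03125×0.3125×65, 2.4×0.75×0.3125×65) = 25.137 kips/bolt; interior L_c = 2.5625 − 0.8125 = 1.75, R_n = 36.563 kips/bolt. φR_n = 0.75 × (2×25.137 + 4×36.563) = 147.4 kips.
Tension yield (gross): A_g = 5.5625×0.3125 = 1.7383 in². φR_n = 0.90 × 50 × 1.7383 = 78.2 kips.
Tension rupture (net): A_n = (5.5625 − 2×0.875)×0.3125 = 1.1914 in² (U = 1.0, A_e = A_n). φR_n = 0.75 × 65 × 1.1914 = 58.1 kips.
Governing: min(167.0, 147.4, 78.2, 58.1) = 58.1 kips → net-section rupture.

58.1 kips (net-section rupture governs)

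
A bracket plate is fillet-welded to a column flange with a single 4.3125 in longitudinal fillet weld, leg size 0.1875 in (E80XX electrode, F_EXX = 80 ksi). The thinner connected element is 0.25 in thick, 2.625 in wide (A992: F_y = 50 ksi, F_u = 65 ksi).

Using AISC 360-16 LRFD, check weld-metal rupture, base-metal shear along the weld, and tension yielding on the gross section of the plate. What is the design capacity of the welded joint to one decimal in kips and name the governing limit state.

Weld metal: throat = 0.707×0.1875 = 0.13256 in, L = 4.3125 in. φR_n = 0.75 × 0.6 × 80 × 0.13256 × 4.3125 = 20.6 kips.
Base metal shear (0.25 in plate): yield φR_n = 1.0×0.6×50×0.25×4.3125 = 32.3 kips; rupture φR_n = 0.75×0.6×65×0.25×4.3125 = 31.5 kips; take 31.5 kips (rupture).
Tension yield (gross): A_g = 2.625×0.25 = 0.65625 in². φR_n = 0.90 × 50 × 0.65625 = 29.5 kips.
Governing: min(20.6, 31.5, 29.5) = 20.6 kips → weld metal.

20.6 kips (weld metal governs)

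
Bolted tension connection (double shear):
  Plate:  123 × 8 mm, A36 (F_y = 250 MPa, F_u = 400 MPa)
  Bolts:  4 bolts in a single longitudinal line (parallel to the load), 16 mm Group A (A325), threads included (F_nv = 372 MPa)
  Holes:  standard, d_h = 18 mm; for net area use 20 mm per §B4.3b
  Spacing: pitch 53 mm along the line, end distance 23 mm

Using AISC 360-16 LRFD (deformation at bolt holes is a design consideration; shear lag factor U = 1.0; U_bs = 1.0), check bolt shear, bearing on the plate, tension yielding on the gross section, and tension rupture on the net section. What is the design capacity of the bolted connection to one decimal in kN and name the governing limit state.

Bolt shear: A_b = π(16)²/4 = 201.06 mm². φR_n = 0.75 × 372 × 201.06 × 4 × 2 = 448.8 kN.
Bearing (8 mm plate, F_u = 400 MPa): end bolts L_c = 23 − 18/2 = 14, R_n = min(1.2×14×8×400, 2.4×16×8×400) = 53.76 kN/bolt; interior L_c = 53 − 18 = 35, R_n = 122.88 kN/bolt. φR_n = 0.75 × (1×53.76 + 3×122.88) = 316.8 kN.
Tension yield (gross): A_g = 123×8 = 984 mm². φR_n = 0.90 × 250 × 984 = 221.4 kN.
Tension rupture (net): A_n = (123 − 1×20)×8 = 824 mm² (U = 1.0, A_e = A_n). φR_n = 0.75 × 400 × 824 = 247.2 kN.
Governing: min(448.8, 316.8, 221.4, 247.2) = 221.4 kN → gross-section yield.

221.4 kN (gross-section yield governs)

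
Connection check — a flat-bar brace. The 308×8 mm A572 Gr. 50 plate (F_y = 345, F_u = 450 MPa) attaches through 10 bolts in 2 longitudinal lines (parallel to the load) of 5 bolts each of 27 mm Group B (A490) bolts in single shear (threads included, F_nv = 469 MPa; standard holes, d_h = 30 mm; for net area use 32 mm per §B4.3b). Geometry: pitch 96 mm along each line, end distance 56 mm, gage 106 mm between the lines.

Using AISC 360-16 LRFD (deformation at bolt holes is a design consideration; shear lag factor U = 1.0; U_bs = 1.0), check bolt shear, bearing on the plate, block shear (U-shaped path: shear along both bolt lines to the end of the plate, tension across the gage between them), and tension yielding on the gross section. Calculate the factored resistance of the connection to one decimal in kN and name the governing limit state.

765.1 kN (gross-section yield governs)

Bolt shear: A_b = π(27)²/4 = 572.56 mm². φR_n = 0.75 × 469 × 572.56 × 10 × 1 = 2014.0 kN.
Bearing (8 mm plate, F_u = 450 MPa): end bolts L_c = 56 − 30/2 = 41, R_n = min(1.2×41×8×450, 2.4×27×8×450) = 177.12 kN/bolt; interior L_c = 96 − 30 = 66, R_n = 233.28 kN/bolt. φR_n = 0.75 × (2×177.12 + 8×233.28) = 1665.4 kN.
Block shear: shear path 2×[56+4×96] = 2×440 mm, A_gv = 7040, A_nv = 2×(440 − 4.5×32)×8 = 4736 mm²; tension across gage: (106 − 1×32)×8 = 592 mm². R_n = min(0.6×450×4736, 0.6×345×7040) + 1.0×450×592 = min(1278.7, 1457.3) + 266.4 = 1545.1 kN. φR_n = 0.75 × 1545.1 = 1158.8 kN.
Tension yield (gross): A_g = 308×8 = 2464 mm². φR_n = 0.90 × 345 × 2464 = 765.1 kN.
Governing: min(2014.0, 1665.4, 1158.8, 765.1) = 765.1 kN → gross-section yield.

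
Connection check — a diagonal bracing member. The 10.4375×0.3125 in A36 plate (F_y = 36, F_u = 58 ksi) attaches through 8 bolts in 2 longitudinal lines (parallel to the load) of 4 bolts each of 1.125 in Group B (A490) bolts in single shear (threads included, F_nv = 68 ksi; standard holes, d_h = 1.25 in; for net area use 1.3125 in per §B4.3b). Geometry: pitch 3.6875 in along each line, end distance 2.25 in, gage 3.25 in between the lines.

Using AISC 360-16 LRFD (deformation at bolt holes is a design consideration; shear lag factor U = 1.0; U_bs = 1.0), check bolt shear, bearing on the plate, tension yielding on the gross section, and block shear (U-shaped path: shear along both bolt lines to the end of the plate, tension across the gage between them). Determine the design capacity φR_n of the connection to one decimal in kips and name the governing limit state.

Bolt shear: A_b = π(1.125)²/4 = 0.99402 in². φR_n = 0.75 × 68 × 0.99402 × 8 × 1 = 405.6 kips.
Bearing (0.3125 in plate, F_u = 58 ksi): end bolts L_c = 2.25 − 1.25/2 = 1.625, R_n = min(1.2×1.625×0.3125×58, 2.4×1.125×0.3125×58) = 35.344 kips/bolt; interior L_c = 3.6875 − 1.25 = 2.4375, R_n = 48.938 kips/bolt. φR_n = 0.75 × (2×35.344 + 6×48.938) = 273.2 kips.
Tension yield (gross): A_g = 10.4375×0.3125 = 3.2617 in². φR_n = 0.90 × 36 × 3.2617 = 105.7 kips.
Block shear: shear path 2×[2.25+3×3.6875] = 2×13.3125 in, A_gv = 8.3203, A_nv = 2×(13.3125 − 3.5×1.3125)×0.3125 = 5.4492 in²; tension across gage: (3.25 − 1×1.3125)×0.3125 = 0.60547 in². R_n = min(0.6×58×5.4492, 0.6×36×8.3203) + 1.0×58×0.60547 = min(189.63, 179.72) + 35.117 = 214.84 kips. φR_n = 0.75 × 214.84 = 161.1 kips.
Governing: min(405.6, 273.2, 105.7, 161.1) = 105.7 kips → gross-section yield.

105.7 kips (gross-section yield governs)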